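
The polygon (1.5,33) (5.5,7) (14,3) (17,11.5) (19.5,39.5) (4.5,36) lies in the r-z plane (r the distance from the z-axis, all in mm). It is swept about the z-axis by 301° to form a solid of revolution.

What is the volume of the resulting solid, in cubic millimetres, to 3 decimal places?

Volume = 26352.464 mm³

Profile (r,z), 6 vertices: (1.5,33) (5.5,7) (14,3) (17,11.5) (19.5,39.5) (4.5,36)
edge 0: (1.5,33)→(5.5,7)  cross = 1.5·7 − 5.5·33 = -171.0000; (r_i+r_j)·cross = 7·-171.0000 = -1197.0000
edge 1: (5.5,7)→(14,3)  cross = 5.5·3 − 14·7 = -81.5000; (r_i+r_j)·cross = 19.5·-81.5000 = -1589.2500
edge 2: (14,3)→(17,11.5)  cross = 14·11.5 − 17·3 = 110.0000; (r_i+r_j)·cross = 31·110.0000 = 3410.0000
edge 3: (17,11.5)→(19.5,39.5)  cross = 17·39.5 − 19.5·11.5 = 447.2500; (r_i+r_j)·cross = 36.5·447.2500 = 16324.6250
edge 4: (19.5,39.5)→(4.5,36)  cross = 19.5·36 − 4.5·39.5 = 524.2500; (r_i+r_j)·cross = 24·524.2500 = 12582.0000
edge 5: (4.5,36)→(1.5,33)  cross = 4.5·33 − 1.5·36 = 94.5000; (r_i+r_j)·cross = 6·94.5000 = 567.0000
Σcross = 923.5000 → A = |Σcross|/2 = 461.7500 mm²
Σ(r_i+r_j)·cross = 30097.3750 → first moment M = |Σ|/6 = 5016.2292
R_c = M/A = 5016.2292/461.7500 = 10.8635 mm
θ = 301° = 5.253441 rad
V = θ·R_c·A = 5.253441·10.8635·461.7500 = 26352.464 mm³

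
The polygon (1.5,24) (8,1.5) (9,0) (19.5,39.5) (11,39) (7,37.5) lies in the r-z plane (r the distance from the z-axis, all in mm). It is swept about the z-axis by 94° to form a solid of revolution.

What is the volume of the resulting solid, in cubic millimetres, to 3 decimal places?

Profile (r,z), 6 vertices: (1.5,24) (8,1.5) (9,0) (19.5,39.5) (11,39) (7,37.5)
edge 0: (1.5,24)→(8,1.5)  cross = 1.5·1.5 − 8·24 = -189.7500; (r_i+r_j)·cross = 9.5·-189.7500 = -1802.6250
edge 1: (8,1.5)→(9,0)  cross = 8·0 − 9·1.5 = -13.5000; (r_i+r_j)·cross = 17·-13.5000 = -229.5000
edge 2: (9,0)→(19.5,39.5)  cross = 9·39.5 − 19.5·0 = 355.5000; (r_i+r_j)·cross = 28.5·355.5000 = 10131.7500
edge 3: (19.5,39.5)→(11,39)  cross = 19.5·39 − 11·39.5 = 326.0000; (r_i+r_j)·cross = 30.5·326.0000 = 9943.0000
edge 4: (11,39)→(7,37.5)  cross = 11·37.5 − 7·39 = 139.5000; (r_i+r_j)·cross = 18·139.5000 = 2511.0000
edge 5: (7,37.5)→(1.5,24)  cross = 7·24 − 1.5·37.5 = 111.7500; (r_i+r_j)·cross = 8.5·111.7500 = 949.8750
Σcross = 729.5000 → A = |Σcross|/2 = 364.7500 mm²
Σ(r_i+r_j)·cross = 21503.5000 → first moment M = |Σ|/6 = 3583.9167
R_c = M/A = 3583.9167/364.7500 = 9.8257 mm
θ = 94° = 1.640609 rad
V = θ·R_c·A = 1.640609·9.8257·364.7500 = 5879.808 mm³

Volume = 5879.808 mm³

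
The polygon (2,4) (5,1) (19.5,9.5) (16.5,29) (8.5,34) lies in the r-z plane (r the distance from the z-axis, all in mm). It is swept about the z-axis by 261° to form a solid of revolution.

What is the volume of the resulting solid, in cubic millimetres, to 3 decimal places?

Volume = 17295.371 mm³

Profile (r,z), 5 vertices: (2,4) (5,1) (19.5,9.5) (16.5,29) (8.5,34)
edge 0: (2,4)→(5,1)  cross = 2·1 − 5·4 = -18.0000; (r_i+r_j)·cross = 7·-18.0000 = -126.0000
edge 1: (5,1)→(19.5,9.5)  cross = 5·9.5 − 19.5·1 = 28.0000; (r_i+r_j)·cross = 24.5·28.0000 = 686.0000
edge 2: (19.5,9.5)→(16.5,29)  cross = 19.5·29 − 16.5·9.5 = 408.7500; (r_i+r_j)·cross = 36·408.7500 = 14715.0000
edge 3: (16.5,29)→(8.5,34)  cross = 16.5·34 − 8.5·29 = 314.5000; (r_i+r_j)·cross = 25·314.5000 = 7862.5000
edge 4: (8.5,34)→(2,4)  cross = 8.5·4 − 2·34 = -34.0000; (r_i+r_j)·cross = 10.5·-34.0000 = -357.0000
Σcross = 699.2500 → A = |Σcross|/2 = 349.6250 mm²
Σ(r_i+r_j)·cross = 22780.5000 → first moment M = |Σ|/6 = 3796.7500
R_c = M/A = 3796.7500/349.6250 = 10.8595 mm
θ = 261° = 4.555309 rad
V = θ·R_c·A = 4.555309·10.8595·349.6250 = 17295.371 mm³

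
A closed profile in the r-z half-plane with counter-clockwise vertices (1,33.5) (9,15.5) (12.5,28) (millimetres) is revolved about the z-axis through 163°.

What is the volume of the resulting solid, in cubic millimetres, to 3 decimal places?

Profile (r,z), 3 vertices: (1,33.5) (9,15.5) (12.5,28)
edge 0: (1,33.5)→(9,15.5)  cross = 1·15.5 − 9·33.5 = -286.0000; (r_i+r_j)·cross = 10·-286.0000 = -2860.0000
edge 1: (9,15.5)→(12.5,28)  cross = 9·28 − 12.5·15.5 = 58.2500; (r_i+r_j)·cross = 21.5·58.2500 = 1252.3750
edge 2: (12.5,28)→(1,33.5)  cross = 12.5·33.5 − 1·28 = 390.7500; (r_i+r_j)·cross = 13.5·390.7500 = 5275.1250
Σcross = 163.0000 → A = |Σcross|/2 = 81.5000 mm²
Σ(r_i+r_j)·cross = 3667.5000 → first moment M = |Σ|/6 = 611.2500
R_c = M/A = 611.2500/81.5000 = 7.5000 mm
θ = 163° = 2.844887 rad
V = θ·R_c·A = 2.844887·7.5000·81.5000 = 1738.937 mm³

Volume = 1738.937 mm³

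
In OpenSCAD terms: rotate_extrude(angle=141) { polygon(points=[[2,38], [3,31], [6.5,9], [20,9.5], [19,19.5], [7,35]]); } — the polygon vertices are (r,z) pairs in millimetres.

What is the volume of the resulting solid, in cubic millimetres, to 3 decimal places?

Profile (r,z), 6 vertices: (2,38) (3,31) (6.5,9) (20,9.5) (19,19.5) (7,35)
edge 0: (2,38)→(3,31)  cross = 2·31 − 3·38 = -52.0000; (r_i+r_j)·cross = 5·-52.0000 = -260.0000
edge 1: (3,31)→(6.5,9)  cross = 3·9 − 6.5·31 = -174.5000; (r_i+r_j)·cross = 9.5·-174.5000 = -1657.7500
edge 2: (6.5,9)→(20,9.5)  cross = 6.5·9.5 − 20·9 = -118.2500; (r_i+r_j)·cross = 26.5·-118.2500 = -3133.6250
edge 3: (20,9.5)→(19,19.5)  cross = 20·19.5 − 19·9.5 = 209.5000; (r_i+r_j)·cross = 39·209.5000 = 8170.5000
edge 4: (19,19.5)→(7,35)  cross = 19·35 − 7·19.5 = 528.5000; (r_i+r_j)·cross = 26·528.5000 = 13741.0000
edge 5: (7,35)→(2,38)  cross = 7·38 − 2·35 = 196.0000; (r_i+r_j)·cross = 9·196.0000 = 1764.0000
Σcross = 589.2500 → A = |Σcross|/2 = 294.6250 mm²
Σ(r_i+r_j)·cross = 18624.1250 → first moment M = |Σ|/6 = 3104.0208
R_c = M/A = 3104.0208/294.6250 = 10.5355 mm
θ = 141° = 2.460914 rad
V = θ·R_c·A = 2.460914·10.5355·294.6250 = 7638.729 mm³

Volume = 7638.729 mm³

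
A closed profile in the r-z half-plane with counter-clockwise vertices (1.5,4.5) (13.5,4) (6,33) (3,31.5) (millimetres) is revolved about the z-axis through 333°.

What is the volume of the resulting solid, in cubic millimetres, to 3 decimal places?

Profile (r,z), 4 vertices: (1.5,4.5) (13.5,4) (6,33) (3,31.5)
edge 0: (1.5,4.5)→(13.5,4)  cross = 1.5·4 − 13.5·4.5 = -54.7500; (r_i+r_j)·cross = 15·-54.7500 = -821.2500
edge 1: (13.5,4)→(6,33)  cross = 13.5·33 − 6·4 = 421.5000; (r_i+r_j)·cross = 19.5·421.5000 = 8219.2500
edge 2: (6,33)→(3,31.5)  cross = 6·31.5 − 3·33 = 90.0000; (r_i+r_j)·cross = 9·90.0000 = 810.0000
edge 3: (3,31.5)→(1.5,4.5)  cross = 3·4.5 − 1.5·31.5 = -33.7500; (r_i+r_j)·cross = 4.5·-33.7500 = -151.8750
Σcross = 423.0000 → A = |Σcross|/2 = 211.5000 mm²
Σ(r_i+r_j)·cross = 8056.1250 → first moment M = |Σ|/6 = 1342.6875
R_c = M/A = 1342.6875/211.5000 = 6.3484 mm
θ = 333° = 5.811946 rad
V = θ·R_c·A = 5.811946·6.3484·211.5000 = 7803.628 mm³

Volume = 7803.628 mm³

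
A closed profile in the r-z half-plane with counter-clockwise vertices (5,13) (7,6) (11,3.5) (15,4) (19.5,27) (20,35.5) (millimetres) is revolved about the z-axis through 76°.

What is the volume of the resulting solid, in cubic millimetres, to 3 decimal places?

Profile (r,z), 6 vertices: (5,13) (7,6) (11,3.5) (15,4) (19.5,27) (20,35.5)
edge 0: (5,13)→(7,6)  cross = 5·6 − 7·13 = -61.0000; (r_i+r_j)·cross = 12·-61.0000 = -732.0000
edge 1: (7,6)→(11,3.5)  cross = 7·3.5 − 11·6 = -41.5000; (r_i+r_j)·cross = 18·-41.5000 = -747.0000
edge 2: (11,3.5)→(15,4)  cross = 11·4 − 15·3.5 = -8.5000; (r_i+r_j)·cross = 26·-8.5000 = -221.0000
edge 3: (15,4)→(19.5,27)  cross = 15·27 − 19.5·4 = 327.0000; (r_i+r_j)·cross = 34.5·327.0000 = 11281.5000
edge 4: (19.5,27)→(20,35.5)  cross = 19.5·35.5 − 20·27 = 152.2500; (r_i+r_j)·cross = 39.5·152.2500 = 6013.8750
edge 5: (20,35.5)→(5,13)  cross = 20·13 − 5·35.5 = 82.5000; (r_i+r_j)·cross = 25·82.5000 = 2062.5000
Σcross = 450.7500 → A = |Σcross|/2 = 225.3750 mm²
Σ(r_i+r_j)·cross = 17657.8750 → first moment M = |Σ|/6 = 2942.9792
R_c = M/A = 2942.9792/225.3750 = 13.0581 mm
θ = 76° = 1.326450 rad
V = θ·R_c·A = 1.326450·13.0581·225.3750 = 3903.715 mm³

Volume = 3903.715 mm³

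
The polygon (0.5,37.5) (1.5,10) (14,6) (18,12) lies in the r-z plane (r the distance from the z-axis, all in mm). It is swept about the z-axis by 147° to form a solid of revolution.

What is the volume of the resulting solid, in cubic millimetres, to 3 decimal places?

Volume = 5201.182 mm³

Profile (r,z), 4 vertices: (0.5,37.5) (1.5,10) (14,6) (18,12)
edge 0: (0.5,37.5)→(1.5,10)  cross = 0.5·10 − 1.5·37.5 = -51.2500; (r_i+r_j)·cross = 2·-51.2500 = -102.5000
edge 1: (1.5,10)→(14,6)  cross = 1.5·6 − 14·10 = -131.0000; (r_i+r_j)·cross = 15.5·-131.0000 = -2030.5000
edge 2: (14,6)→(18,12)  cross = 14·12 − 18·6 = 60.0000; (r_i+r_j)·cross = 32·60.0000 = 1920.0000
edge 3: (18,12)→(0.5,37.5)  cross = 18·37.5 − 0.5·12 = 669.0000; (r_i+r_j)·cross = 18.5·669.0000 = 12376.5000
Σcross = 546.7500 → A = |Σcross|/2 = 273.3750 mm²
Σ(r_i+r_j)·cross = 12163.5000 → first moment M = |Σ|/6 = 2027.2500
R_c = M/A = 2027.2500/273.3750 = 7.4156 mm
θ = 147° = 2.565634 rad
V = θ·R_c·A = 2.565634·7.4156·273.3750 = 5201.182 mm³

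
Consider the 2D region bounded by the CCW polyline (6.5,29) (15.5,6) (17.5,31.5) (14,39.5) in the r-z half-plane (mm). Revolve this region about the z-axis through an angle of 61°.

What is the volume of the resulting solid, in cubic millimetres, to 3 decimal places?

Profile (r,z), 4 vertices: (6.5,29) (15.5,6) (17.5,31.5) (14,39.5)
edge 0: (6.5,29)→(15.5,6)  cross = 6.5·6 − 15.5·29 = -410.5000; (r_i+r_j)·cross = 22·-410.5000 = -9031.0000
edge 1: (15.5,6)→(17.5,31.5)  cross = 15.5·31.5 − 17.5·6 = 383.2500; (r_i+r_j)·cross = 33·383.2500 = 12647.2500
edge 2: (17.5,31.5)→(14,39.5)  cross = 17.5·39.5 − 14·31.5 = 250.2500; (r_i+r_j)·cross = 31.5·250.2500 = 7882.8750
edge 3: (14,39.5)→(6.5,29)  cross = 14·29 − 6.5·39.5 = 149.2500; (r_i+r_j)·cross = 20.5·149.2500 = 3059.6250
Σcross = 372.2500 → A = |Σcross|/2 = 186.1250 mm²
Σ(r_i+r_j)·cross = 14558.7500 → first moment M = |Σ|/6 = 2426.4583
R_c = M/A = 2426.4583/186.1250 = 13.0367 mm
θ = 61° = 1.064651 rad
V = θ·R_c·A = 1.064651·13.0367·186.1250 = 2583.331 mm³

Volume = 2583.331 mm³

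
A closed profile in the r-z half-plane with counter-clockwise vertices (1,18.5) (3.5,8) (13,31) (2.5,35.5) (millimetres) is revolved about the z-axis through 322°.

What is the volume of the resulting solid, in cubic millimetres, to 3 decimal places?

Volume = 5440.590 mm³

Profile (r,z), 4 vertices: (1,18.5) (3.5,8) (13,31) (2.5,35.5)
edge 0: (1,18.5)→(3.5,8)  cross = 1·8 − 3.5·18.5 = -56.7500; (r_i+r_j)·cross = 4.5·-56.7500 = -255.3750
edge 1: (3.5,8)→(13,31)  cross = 3.5·31 − 13·8 = 4.5000; (r_i+r_j)·cross = 16.5·4.5000 = 74.2500
edge 2: (13,31)→(2.5,35.5)  cross = 13·35.5 − 2.5·31 = 384.0000; (r_i+r_j)·cross = 15.5·384.0000 = 5952.0000
edge 3: (2.5,35.5)→(1,18.5)  cross = 2.5·18.5 − 1·35.5 = 10.7500; (r_i+r_j)·cross = 3.5·10.7500 = 37.6250
Σcross = 342.5000 → A = |Σcross|/2 = 171.2500 mm²
Σ(r_i+r_j)·cross = 5808.5000 → first moment M = |Σ|/6 = 968.0833
R_c = M/A = 968.0833/171.2500 = 5.6530 mm
θ = 322° = 5.619960 rad
V = θ·R_c·A = 5.619960·5.6530·171.2500 = 5440.590 mm³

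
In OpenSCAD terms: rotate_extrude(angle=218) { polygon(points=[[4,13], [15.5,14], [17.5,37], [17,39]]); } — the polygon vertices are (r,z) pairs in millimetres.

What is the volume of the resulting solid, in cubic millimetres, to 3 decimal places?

Profile (r,z), 4 vertices: (4,13) (15.5,14) (17.5,37) (17,39)
edge 0: (4,13)→(15.5,14)  cross = 4·14 − 15.5·13 = -145.5000; (r_i+r_j)·cross = 19.5·-145.5000 = -2837.2500
edge 1: (15.5,14)→(17.5,37)  cross = 15.5·37 − 17.5·14 = 328.5000; (r_i+r_j)·cross = 33·328.5000 = 10840.5000
edge 2: (17.5,37)→(17,39)  cross = 17.5·39 − 17·37 = 53.5000; (r_i+r_j)·cross = 34.5·53.5000 = 1845.7500
edge 3: (17,39)→(4,13)  cross = 17·13 − 4·39 = 65.0000; (r_i+r_j)·cross = 21·65.0000 = 1365.0000
Σcross = 301.5000 → A = |Σcross|/2 = 150.7500 mm²
Σ(r_i+r_j)·cross = 11214.0000 → first moment M = |Σ|/6 = 1869.0000
R_c = M/A = 1869.0000/150.7500 = 12.3980 mm
θ = 218° = 3.804818 rad
V = θ·R_c·A = 3.804818·12.3980·150.7500 = 7111.204 mm³

Volume = 7111.204 mm³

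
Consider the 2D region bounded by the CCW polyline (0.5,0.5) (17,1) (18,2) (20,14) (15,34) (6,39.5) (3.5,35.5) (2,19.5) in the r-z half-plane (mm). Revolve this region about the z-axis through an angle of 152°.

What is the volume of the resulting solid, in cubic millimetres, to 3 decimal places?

Volume = 14925.936 mm³

Profile (r,z), 8 vertices: (0.5,0.5) (17,1) (18,2) (20,14) (15,34) (6,39.5) (3.5,35.5) (2,19.5)
edge 0: (0.5,0.5)→(17,1)  cross = 0.5·1 − 17·0.5 = -8.0000; (r_i+r_j)·cross = 17.5·-8.0000 = -140.0000
edge 1: (17,1)→(18,2)  cross = 17·2 − 18·1 = 16.0000; (r_i+r_j)·cross = 35·16.0000 = 560.0000
edge 2: (18,2)→(20,14)  cross = 18·14 − 20·2 = 212.0000; (r_i+r_j)·cross = 38·212.0000 = 8056.0000
edge 3: (20,14)→(15,34)  cross = 20·34 − 15·14 = 470.0000; (r_i+r_j)·cross = 35·470.0000 = 16450.0000
edge 4: (15,34)→(6,39.5)  cross = 15·39.5 − 6·34 = 388.5000; (r_i+r_j)·cross = 21·388.5000 = 8158.5000
edge 5: (6,39.5)→(3.5,35.5)  cross = 6·35.5 − 3.5·39.5 = 74.7500; (r_i+r_j)·cross = 9.5·74.7500 = 710.1250
edge 6: (3.5,35.5)→(2,19.5)  cross = 3.5·19.5 − 2·35.5 = -2.7500; (r_i+r_j)·cross = 5.5·-2.7500 = -15.1250
edge 7: (2,19.5)→(0.5,0.5)  cross = 2·0.5 − 0.5·19.5 = -8.7500; (r_i+r_j)·cross = 2.5·-8.7500 = -21.8750
Σcross = 1141.7500 → A = |Σcross|/2 = 570.8750 mm²
Σ(r_i+r_j)·cross = 33757.6250 → first moment M = |Σ|/6 = 5626.2708
R_c = M/A = 5626.2708/570.8750 = 9.8555 mm
θ = 152° = 2.652900 rad
V = θ·R_c·A = 2.652900·9.8555·570.8750 = 14925.936 mm³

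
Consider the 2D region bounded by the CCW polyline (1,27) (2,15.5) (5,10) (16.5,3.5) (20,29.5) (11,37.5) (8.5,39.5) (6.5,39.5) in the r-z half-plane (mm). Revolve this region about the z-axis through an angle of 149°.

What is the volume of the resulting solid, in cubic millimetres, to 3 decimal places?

Volume = 12645.020 mm³

Profile (r,z), 8 vertices: (1,27) (2,15.5) (5,10) (16.5,3.5) (20,29.5) (11,37.5) (8.5,39.5) (6.5,39.5)
edge 0: (1,27)→(2,15.5)  cross = 1·15.5 − 2·27 = -38.5000; (r_i+r_j)·cross = 3·-38.5000 = -115.5000
edge 1: (2,15.5)→(5,10)  cross = 2·10 − 5·15.5 = -57.5000; (r_i+r_j)·cross = 7·-57.5000 = -402.5000
edge 2: (5,10)→(16.5,3.5)  cross = 5·3.5 − 16.5·10 = -147.5000; (r_i+r_j)·cross = 21.5·-147.5000 = -3171.2500
edge 3: (16.5,3.5)→(20,29.5)  cross = 16.5·29.5 − 20·3.5 = 416.7500; (r_i+r_j)·cross = 36.5·416.7500 = 15211.3750
edge 4: (20,29.5)→(11,37.5)  cross = 20·37.5 − 11·29.5 = 425.5000; (r_i+r_j)·cross = 31·425.5000 = 13190.5000
edge 5: (11,37.5)→(8.5,39.5)  cross = 11·39.5 − 8.5·37.5 = 115.7500; (r_i+r_j)·cross = 19.5·115.7500 = 2257.1250
edge 6: (8.5,39.5)→(6.5,39.5)  cross = 8.5·39.5 − 6.5·39.5 = 79.0000; (r_i+r_j)·cross = 15·79.0000 = 1185.0000
edge 7: (6.5,39.5)→(1,27)  cross = 6.5·27 − 1·39.5 = 136.0000; (r_i+r_j)·cross = 7.5·136.0000 = 1020.0000
Σcross = 929.5000 → A = |Σcross|/2 = 464.7500 mm²
Σ(r_i+r_j)·cross = 29174.7500 → first moment M = |Σ|/6 = 4862.4583
R_c = M/A = 4862.4583/464.7500 = 10.4625 mm
θ = 149° = 2.600541 rad
V = θ·R_c·A = 2.600541·10.4625·464.7500 = 12645.020 mm³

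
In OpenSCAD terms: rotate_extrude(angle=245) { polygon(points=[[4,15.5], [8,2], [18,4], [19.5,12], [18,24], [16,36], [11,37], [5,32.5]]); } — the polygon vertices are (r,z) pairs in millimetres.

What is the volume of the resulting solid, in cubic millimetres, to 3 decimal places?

Profile (r,z), 8 vertices: (4,15.5) (8,2) (18,4) (19.5,12) (18,24) (16,36) (11,37) (5,32.5)
edge 0: (4,15.5)→(8,2)  cross = 4·2 − 8·15.5 = -116.0000; (r_i+r_j)·cross = 12·-116.0000 = -1392.0000
edge 1: (8,2)→(18,4)  cross = 8·4 − 18·2 = -4.0000; (r_i+r_j)·cross = 26·-4.0000 = -104.0000
edge 2: (18,4)→(19.5,12)  cross = 18·12 − 19.5·4 = 138.0000; (r_i+r_j)·cross = 37.5·138.0000 = 5175.0000
edge 3: (19.5,12)→(18,24)  cross = 19.5·24 − 18·12 = 252.0000; (r_i+r_j)·cross = 37.5·252.0000 = 9450.0000
edge 4: (18,24)→(16,36)  cross = 18·36 − 16·24 = 264.0000; (r_i+r_j)·cross = 34·264.0000 = 8976.0000
edge 5: (16,36)→(11,37)  cross = 16·37 − 11·36 = 196.0000; (r_i+r_j)·cross = 27·196.0000 = 5292.0000
edge 6: (11,37)→(5,32.5)  cross = 11·32.5 − 5·37 = 172.5000; (r_i+r_j)·cross = 16·172.5000 = 2760.0000
edge 7: (5,32.5)→(4,15.5)  cross = 5·15.5 − 4·32.5 = -52.5000; (r_i+r_j)·cross = 9·-52.5000 = -472.5000
Σcross = 850.0000 → A = |Σcross|/2 = 425.0000 mm²
Σ(r_i+r_j)·cross = 29684.5000 → first moment M = |Σ|/6 = 4947.4167
R_c = M/A = 4947.4167/425.0000 = 11.6410 mm
θ = 245° = 4.276057 rad
V = θ·R_c·A = 4.276057·11.6410·425.0000 = 21155.434 mm³

Volume = 21155.434 mm³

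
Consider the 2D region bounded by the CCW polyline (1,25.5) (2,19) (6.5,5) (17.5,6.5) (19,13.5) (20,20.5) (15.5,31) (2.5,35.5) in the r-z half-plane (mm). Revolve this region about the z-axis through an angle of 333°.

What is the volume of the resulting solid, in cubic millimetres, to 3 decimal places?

Profile (r,z), 8 vertices: (1,25.5) (2,19) (6.5,5) (17.5,6.5) (19,13.5) (20,20.5) (15.5,31) (2.5,35.5)
edge 0: (1,25.5)→(2,19)  cross = 1·19 − 2·25.5 = -32.0000; (r_i+r_j)·cross = 3·-32.0000 = -96.0000
edge 1: (2,19)→(6.5,5)  cross = 2·5 − 6.5·19 = -113.5000; (r_i+r_j)·cross = 8.5·-113.5000 = -964.7500
edge 2: (6.5,5)→(17.5,6.5)  cross = 6.5·6.5 − 17.5·5 = -45.2500; (r_i+r_j)·cross = 24·-45.2500 = -1086.0000
edge 3: (17.5,6.5)→(19,13.5)  cross = 17.5·13.5 − 19·6.5 = 112.7500; (r_i+r_j)·cross = 36.5·112.7500 = 4115.3750
edge 4: (19,13.5)→(20,20.5)  cross = 19·20.5 − 20·13.5 = 119.5000; (r_i+r_j)·cross = 39·119.5000 = 4660.5000
edge 5: (20,20.5)→(15.5,31)  cross = 20·31 − 15.5·20.5 = 302.2500; (r_i+r_j)·cross = 35.5·302.2500 = 10729.8750
edge 6: (15.5,31)→(2.5,35.5)  cross = 15.5·35.5 − 2.5·31 = 472.7500; (r_i+r_j)·cross = 18·472.7500 = 8509.5000
edge 7: (2.5,35.5)→(1,25.5)  cross = 2.5·25.5 − 1·35.5 = 28.2500; (r_i+r_j)·cross = 3.5·28.2500 = 98.8750
Σcross = 844.7500 → A = |Σcross|/2 = 422.3750 mm²
Σ(r_i+r_j)·cross = 25967.3750 → first moment M = |Σ|/6 = 4327.8958
R_c = M/A = 4327.8958/422.3750 = 10.2466 mm
θ = 333° = 5.811946 rad
V = θ·R_c·A = 5.811946·10.2466·422.3750 = 25153.499 mm³

Volume = 25153.499 mm³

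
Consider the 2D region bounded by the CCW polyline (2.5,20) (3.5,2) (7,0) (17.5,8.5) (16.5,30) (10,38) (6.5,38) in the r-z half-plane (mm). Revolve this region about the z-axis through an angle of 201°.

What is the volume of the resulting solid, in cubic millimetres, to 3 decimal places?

Volume = 14720.768 mm³

Profile (r,z), 7 vertices: (2.5,20) (3.5,2) (7,0) (17.5,8.5) (16.5,30) (10,38) (6.5,38)
edge 0: (2.5,20)→(3.5,2)  cross = 2.5·2 − 3.5·20 = -65.0000; (r_i+r_j)·cross = 6·-65.0000 = -390.0000
edge 1: (3.5,2)→(7,0)  cross = 3.5·0 − 7·2 = -14.0000; (r_i+r_j)·cross = 10.5·-14.0000 = -147.0000
edge 2: (7,0)→(17.5,8.5)  cross = 7·8.5 − 17.5·0 = 59.5000; (r_i+r_j)·cross = 24.5·59.5000 = 1457.7500
edge 3: (17.5,8.5)→(16.5,30)  cross = 17.5·30 − 16.5·8.5 = 384.7500; (r_i+r_j)·cross = 34·384.7500 = 13081.5000
edge 4: (16.5,30)→(10,38)  cross = 16.5·38 − 10·30 = 327.0000; (r_i+r_j)·cross = 26.5·327.0000 = 8665.5000
edge 5: (10,38)→(6.5,38)  cross = 10·38 − 6.5·38 = 133.0000; (r_i+r_j)·cross = 16.5·133.0000 = 2194.5000
edge 6: (6.5,38)→(2.5,20)  cross = 6.5·20 − 2.5·38 = 35.0000; (r_i+r_j)·cross = 9·35.0000 = 315.0000
Σcross = 860.2500 → A = |Σcross|/2 = 430.1250 mm²
Σ(r_i+r_j)·cross = 25177.2500 → first moment M = |Σ|/6 = 4196.2083
R_c = M/A = 4196.2083/430.1250 = 9.7558 mm
θ = 201° = 3.508112 rad
V = θ·R_c·A = 3.508112·9.7558·430.1250 = 14720.768 mm³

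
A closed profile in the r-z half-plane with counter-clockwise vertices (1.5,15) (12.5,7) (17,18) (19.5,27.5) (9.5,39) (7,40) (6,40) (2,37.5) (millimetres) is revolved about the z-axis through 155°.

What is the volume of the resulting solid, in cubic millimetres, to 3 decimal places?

Volume = 10249.837 mm³

Profile (r,z), 8 vertices: (1.5,15) (12.5,7) (17,18) (19.5,27.5) (9.5,39) (7,40) (6,40) (2,37.5)
edge 0: (1.5,15)→(12.5,7)  cross = 1.5·7 − 12.5·15 = -177.0000; (r_i+r_j)·cross = 14·-177.0000 = -2478.0000
edge 1: (12.5,7)→(17,18)  cross = 12.5·18 − 17·7 = 106.0000; (r_i+r_j)·cross = 29.5·106.0000 = 3127.0000
edge 2: (17,18)→(19.5,27.5)  cross = 17·27.5 − 19.5·18 = 116.5000; (r_i+r_j)·cross = 36.5·116.5000 = 4252.2500
edge 3: (19.5,27.5)→(9.5,39)  cross = 19.5·39 − 9.5·27.5 = 499.2500; (r_i+r_j)·cross = 29·499.2500 = 14478.2500
edge 4: (9.5,39)→(7,40)  cross = 9.5·40 − 7·39 = 107.0000; (r_i+r_j)·cross = 16.5·107.0000 = 1765.5000
edge 5: (7,40)→(6,40)  cross = 7·40 − 6·40 = 40.0000; (r_i+r_j)·cross = 13·40.0000 = 520.0000
edge 6: (6,40)→(2,37.5)  cross = 6·37.5 − 2·40 = 145.0000; (r_i+r_j)·cross = 8·145.0000 = 1160.0000
edge 7: (2,37.5)→(1.5,15)  cross = 2·15 − 1.5·37.5 = -26.2500; (r_i+r_j)·cross = 3.5·-26.2500 = -91.8750
Σcross = 810.5000 → A = |Σcross|/2 = 405.2500 mm²
Σ(r_i+r_j)·cross = 22733.1250 → first moment M = |Σ|/6 = 3788.8542
R_c = M/A = 3788.8542/405.2500 = 9.3494 mm
θ = 155° = 2.705260 rad
V = θ·R_c·A = 2.705260·9.3494·405.2500 = 10249.837 mm³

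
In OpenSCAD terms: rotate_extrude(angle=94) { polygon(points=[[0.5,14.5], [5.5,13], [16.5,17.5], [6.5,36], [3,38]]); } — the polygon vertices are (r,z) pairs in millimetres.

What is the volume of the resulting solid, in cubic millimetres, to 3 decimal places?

Volume = 2573.296 mm³

Profile (r,z), 5 vertices: (0.5,14.5) (5.5,13) (16.5,17.5) (6.5,36) (3,38)
edge 0: (0.5,14.5)→(5.5,13)  cross = 0.5·13 − 5.5·14.5 = -73.2500; (r_i+r_j)·cross = 6·-73.2500 = -439.5000
edge 1: (5.5,13)→(16.5,17.5)  cross = 5.5·17.5 − 16.5·13 = -118.2500; (r_i+r_j)·cross = 22·-118.2500 = -2601.5000
edge 2: (16.5,17.5)→(6.5,36)  cross = 16.5·36 − 6.5·17.5 = 480.2500; (r_i+r_j)·cross = 23·480.2500 = 11045.7500
edge 3: (6.5,36)→(3,38)  cross = 6.5·38 − 3·36 = 139.0000; (r_i+r_j)·cross = 9.5·139.0000 = 1320.5000
edge 4: (3,38)→(0.5,14.5)  cross = 3·14.5 − 0.5·38 = 24.5000; (r_i+r_j)·cross = 3.5·24.5000 = 85.7500
Σcross = 452.2500 → A = |Σcross|/2 = 226.1250 mm²
Σ(r_i+r_j)·cross = 9411.0000 → first moment M = |Σ|/6 = 1568.5000
R_c = M/A = 1568.5000/226.1250 = 6.9364 mm
θ = 94° = 1.640609 rad
V = θ·R_c·A = 1.640609·6.9364·226.1250 = 2573.296 mm³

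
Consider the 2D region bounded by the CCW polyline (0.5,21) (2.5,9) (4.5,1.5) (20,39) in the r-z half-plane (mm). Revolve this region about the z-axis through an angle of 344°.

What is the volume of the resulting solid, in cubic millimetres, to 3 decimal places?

Profile (r,z), 4 vertices: (0.5,21) (2.5,9) (4.5,1.5) (20,39)
edge 0: (0.5,21)→(2.5,9)  cross = 0.5·9 − 2.5·21 = -48.0000; (r_i+r_j)·cross = 3·-48.0000 = -144.0000
edge 1: (2.5,9)→(4.5,1.5)  cross = 2.5·1.5 − 4.5·9 = -36.7500; (r_i+r_j)·cross = 7·-36.7500 = -257.2500
edge 2: (4.5,1.5)→(20,39)  cross = 4.5·39 − 20·1.5 = 145.5000; (r_i+r_j)·cross = 24.5·145.5000 = 3564.7500
edge 3: (20,39)→(0.5,21)  cross = 20·21 − 0.5·39 = 400.5000; (r_i+r_j)·cross = 20.5·400.5000 = 8210.2500
Σcross = 461.2500 → A = |Σcross|/2 = 230.6250 mm²
Σ(r_i+r_j)·cross = 11373.7500 → first moment M = |Σ|/6 = 1895.6250
R_c = M/A = 1895.6250/230.6250 = 8.2195 mm
θ = 344° = 6.003933 rad
V = θ·R_c·A = 6.003933·8.2195·230.6250 = 11381.205 mm³

Volume = 11381.205 mm³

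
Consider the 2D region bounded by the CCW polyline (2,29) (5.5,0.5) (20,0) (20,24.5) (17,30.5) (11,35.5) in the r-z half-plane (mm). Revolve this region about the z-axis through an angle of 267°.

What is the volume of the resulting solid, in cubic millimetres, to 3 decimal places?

Volume = 27994.154 mm³

Profile (r,z), 6 vertices: (2,29) (5.5,0.5) (20,0) (20,24.5) (17,30.5) (11,35.5)
edge 0: (2,29)→(5.5,0.5)  cross = 2·0.5 − 5.5·29 = -158.5000; (r_i+r_j)·cross = 7.5·-158.5000 = -1188.7500
edge 1: (5.5,0.5)→(20,0)  cross = 5.5·0 − 20·0.5 = -10.0000; (r_i+r_j)·cross = 25.5·-10.0000 = -255.0000
edge 2: (20,0)→(20,24.5)  cross = 20·24.5 − 20·0 = 490.0000; (r_i+r_j)·cross = 40·490.0000 = 19600.0000
edge 3: (20,24.5)→(17,30.5)  cross = 20·30.5 − 17·24.5 = 193.5000; (r_i+r_j)·cross = 37·193.5000 = 7159.5000
edge 4: (17,30.5)→(11,35.5)  cross = 17·35.5 − 11·30.5 = 268.0000; (r_i+r_j)·cross = 28·268.0000 = 7504.0000
edge 5: (11,35.5)→(2,29)  cross = 11·29 − 2·35.5 = 248.0000; (r_i+r_j)·cross = 13·248.0000 = 3224.0000
Σcross = 1031.0000 → A = |Σcross|/2 = 515.5000 mm²
Σ(r_i+r_j)·cross = 36043.7500 → first moment M = |Σ|/6 = 6007.2917
R_c = M/A = 6007.2917/515.5000 = 11.6533 mm
θ = 267° = 4.660029 rad
V = θ·R_c·A = 4.660029·11.6533·515.5000 = 27994.154 mm³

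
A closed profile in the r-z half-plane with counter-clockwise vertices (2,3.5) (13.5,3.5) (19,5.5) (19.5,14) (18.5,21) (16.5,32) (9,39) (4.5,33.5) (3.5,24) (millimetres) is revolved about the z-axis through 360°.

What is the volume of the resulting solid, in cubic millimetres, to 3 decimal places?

Profile (r,z), 9 vertices: (2,3.5) (13.5,3.5) (19,5.5) (19.5,14) (18.5,21) (16.5,32) (9,39) (4.5,33.5) (3.5,24)
edge 0: (2,3.5)→(13.5,3.5)  cross = 2·3.5 − 13.5·3.5 = -40.2500; (r_i+r_j)·cross = 15.5·-40.2500 = -623.8750
edge 1: (13.5,3.5)→(19,5.5)  cross = 13.5·5.5 − 19·3.5 = 7.7500; (r_i+r_j)·cross = 32.5·7.7500 = 251.8750
edge 2: (19,5.5)→(19.5,14)  cross = 19·14 − 19.5·5.5 = 158.7500; (r_i+r_j)·cross = 38.5·158.7500 = 6111.8750
edge 3: (19.5,14)→(18.5,21)  cross = 19.5·21 − 18.5·14 = 150.5000; (r_i+r_j)·cross = 38·150.5000 = 5719.0000
edge 4: (18.5,21)→(16.5,32)  cross = 18.5·32 − 16.5·21 = 245.5000; (r_i+r_j)·cross = 35·245.5000 = 8592.5000
edge 5: (16.5,32)→(9,39)  cross = 16.5·39 − 9·32 = 355.5000; (r_i+r_j)·cross = 25.5·355.5000 = 9065.2500
edge 6: (9,39)→(4.5,33.5)  cross = 9·33.5 − 4.5·39 = 126.0000; (r_i+r_j)·cross = 13.5·126.0000 = 1701.0000
edge 7: (4.5,33.5)→(3.5,24)  cross = 4.5·24 − 3.5·33.5 = -9.2500; (r_i+r_j)·cross = 8·-9.2500 = -74.0000
edge 8: (3.5,24)→(2,3.5)  cross = 3.5·3.5 − 2·24 = -35.7500; (r_i+r_j)·cross = 5.5·-35.7500 = -196.6250
Σcross = 958.7500 → A = |Σcross|/2 = 479.3750 mm²
Σ(r_i+r_j)·cross = 30547.0000 → first moment M = |Σ|/6 = 5091.1667
R_c = M/A = 5091.1667/479.3750 = 10.6204 mm
θ = 360° = 6.283185 rad
V = θ·R_c·A = 6.283185·10.6204·479.3750 = 31988.744 mm³

Volume = 31988.744 mm³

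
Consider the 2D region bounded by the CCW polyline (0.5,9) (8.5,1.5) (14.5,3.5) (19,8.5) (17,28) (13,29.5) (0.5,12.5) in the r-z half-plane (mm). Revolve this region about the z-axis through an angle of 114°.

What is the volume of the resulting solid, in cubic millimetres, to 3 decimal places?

Profile (r,z), 7 vertices: (0.5,9) (8.5,1.5) (14.5,3.5) (19,8.5) (17,28) (13,29.5) (0.5,12.5)
edge 0: (0.5,9)→(8.5,1.5)  cross = 0.5·1.5 − 8.5·9 = -75.7500; (r_i+r_j)·cross = 9·-75.7500 = -681.7500
edge 1: (8.5,1.5)→(14.5,3.5)  cross = 8.5·3.5 − 14.5·1.5 = 8.0000; (r_i+r_j)·cross = 23·8.0000 = 184.0000
edge 2: (14.5,3.5)→(19,8.5)  cross = 14.5·8.5 − 19·3.5 = 56.7500; (r_i+r_j)·cross = 33.5·56.7500 = 1901.1250
edge 3: (19,8.5)→(17,28)  cross = 19·28 − 17·8.5 = 387.5000; (r_i+r_j)·cross = 36·387.5000 = 13950.0000
edge 4: (17,28)→(13,29.5)  cross = 17·29.5 − 13·28 = 137.5000; (r_i+r_j)·cross = 30·137.5000 = 4125.0000
edge 5: (13,29.5)→(0.5,12.5)  cross = 13·12.5 − 0.5·29.5 = 147.7500; (r_i+r_j)·cross = 13.5·147.7500 = 1994.6250
edge 6: (0.5,12.5)→(0.5,9)  cross = 0.5·9 − 0.5·12.5 = -1.7500; (r_i+r_j)·cross = 1·-1.7500 = -1.7500
Σcross = 660.0000 → A = |Σcross|/2 = 330.0000 mm²
Σ(r_i+r_j)·cross = 21471.2500 → first moment M = |Σ|/6 = 3578.5417
R_c = M/A = 3578.5417/330.0000 = 10.8441 mm
θ = 114° = 1.989675 rad
V = θ·R_c·A = 1.989675·10.8441·330.0000 = 7120.136 mm³

Volume = 7120.136 mm³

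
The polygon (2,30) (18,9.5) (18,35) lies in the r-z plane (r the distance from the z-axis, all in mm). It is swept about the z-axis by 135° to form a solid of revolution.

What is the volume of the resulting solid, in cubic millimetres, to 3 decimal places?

Volume = 6088.407 mm³

Profile (r,z), 3 vertices: (2,30) (18,9.5) (18,35)
edge 0: (2,30)→(18,9.5)  cross = 2·9.5 − 18·30 = -521.0000; (r_i+r_j)·cross = 20·-521.0000 = -10420.0000
edge 1: (18,9.5)→(18,35)  cross = 18·35 − 18·9.5 = 459.0000; (r_i+r_j)·cross = 36·459.0000 = 16524.0000
edge 2: (18,35)→(2,30)  cross = 18·30 − 2·35 = 470.0000; (r_i+r_j)·cross = 20·470.0000 = 9400.0000
Σcross = 408.0000 → A = |Σcross|/2 = 204.0000 mm²
Σ(r_i+r_j)·cross = 15504.0000 → first moment M = |Σ|/6 = 2584.0000
R_c = M/A = 2584.0000/204.0000 = 12.6667 mm
θ = 135° = 2.356194 rad
V = θ·R_c·A = 2.356194·12.6667·204.0000 = 6088.407 mm³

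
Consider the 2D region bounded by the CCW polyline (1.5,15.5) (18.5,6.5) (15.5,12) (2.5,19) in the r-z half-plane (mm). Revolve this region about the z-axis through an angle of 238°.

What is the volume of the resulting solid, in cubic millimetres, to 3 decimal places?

Volume = 2343.137 mm³

Profile (r,z), 4 vertices: (1.5,15.5) (18.5,6.5) (15.5,12) (2.5,19)
edge 0: (1.5,15.5)→(18.5,6.5)  cross = 1.5·6.5 − 18.5·15.5 = -277.0000; (r_i+r_j)·cross = 20·-277.0000 = -5540.0000
edge 1: (18.5,6.5)→(15.5,12)  cross = 18.5·12 − 15.5·6.5 = 121.2500; (r_i+r_j)·cross = 34·121.2500 = 4122.5000
edge 2: (15.5,12)→(2.5,19)  cross = 15.5·19 − 2.5·12 = 264.5000; (r_i+r_j)·cross = 18·264.5000 = 4761.0000
edge 3: (2.5,19)→(1.5,15.5)  cross = 2.5·15.5 − 1.5·19 = 10.2500; (r_i+r_j)·cross = 4·10.2500 = 41.0000
Σcross = 119.0000 → A = |Σcross|/2 = 59.5000 mm²
Σ(r_i+r_j)·cross = 3384.5000 → first moment M = |Σ|/6 = 564.0833
R_c = M/A = 564.0833/59.5000 = 9.4804 mm
θ = 238° = 4.153884 rad
V = θ·R_c·A = 4.153884·9.4804·59.5000 = 2343.137 mm³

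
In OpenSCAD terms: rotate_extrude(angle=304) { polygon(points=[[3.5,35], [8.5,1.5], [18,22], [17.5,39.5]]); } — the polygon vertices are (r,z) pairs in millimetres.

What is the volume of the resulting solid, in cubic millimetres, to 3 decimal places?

Profile (r,z), 4 vertices: (3.5,35) (8.5,1.5) (18,22) (17.5,39.5)
edge 0: (3.5,35)→(8.5,1.5)  cross = 3.5·1.5 − 8.5·35 = -292.2500; (r_i+r_j)·cross = 12·-292.2500 = -3507.0000
edge 1: (8.5,1.5)→(18,22)  cross = 8.5·22 − 18·1.5 = 160.0000; (r_i+r_j)·cross = 26.5·160.0000 = 4240.0000
edge 2: (18,22)→(17.5,39.5)  cross = 18·39.5 − 17.5·22 = 326.0000; (r_i+r_j)·cross = 35.5·326.0000 = 11573.0000
edge 3: (17.5,39.5)→(3.5,35)  cross = 17.5·35 − 3.5·39.5 = 474.2500; (r_i+r_j)·cross = 21·474.2500 = 9959.2500
Σcross = 668.0000 → A = |Σcross|/2 = 334.0000 mm²
Σ(r_i+r_j)·cross = 22265.2500 → first moment M = |Σ|/6 = 3710.8750
R_c = M/A = 3710.8750/334.0000 = 11.1104 mm
θ = 304° = 5.305801 rad
V = θ·R_c·A = 5.305801·11.1104·334.0000 = 19689.164 mm³

Volume = 19689.164 mm³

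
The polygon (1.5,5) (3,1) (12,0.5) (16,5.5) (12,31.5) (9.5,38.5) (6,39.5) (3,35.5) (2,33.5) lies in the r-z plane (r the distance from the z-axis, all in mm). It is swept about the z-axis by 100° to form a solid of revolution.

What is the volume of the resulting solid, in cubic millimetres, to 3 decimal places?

Profile (r,z), 9 vertices: (1.5,5) (3,1) (12,0.5) (16,5.5) (12,31.5) (9.5,38.5) (6,39.5) (3,35.5) (2,33.5)
edge 0: (1.5,5)→(3,1)  cross = 1.5·1 − 3·5 = -13.5000; (r_i+r_j)·cross = 4.5·-13.5000 = -60.7500
edge 1: (3,1)→(12,0.5)  cross = 3·0.5 − 12·1 = -10.5000; (r_i+r_j)·cross = 15·-10.5000 = -157.5000
edge 2: (12,0.5)→(16,5.5)  cross = 12·5.5 − 16·0.5 = 58.0000; (r_i+r_j)·cross = 28·58.0000 = 1624.0000
edge 3: (16,5.5)→(12,31.5)  cross = 16·31.5 − 12·5.5 = 438.0000; (r_i+r_j)·cross = 28·438.0000 = 12264.0000
edge 4: (12,31.5)→(9.5,38.5)  cross = 12·38.5 − 9.5·31.5 = 162.7500; (r_i+r_j)·cross = 21.5·162.7500 = 3499.1250
edge 5: (9.5,38.5)→(6,39.5)  cross = 9.5·39.5 − 6·38.5 = 144.2500; (r_i+r_j)·cross = 15.5·144.2500 = 2235.8750
edge 6: (6,39.5)→(3,35.5)  cross = 6·35.5 − 3·39.5 = 94.5000; (r_i+r_j)·cross = 9·94.5000 = 850.5000
edge 7: (3,35.5)→(2,33.5)  cross = 3·33.5 − 2·35.5 = 29.5000; (r_i+r_j)·cross = 5·29.5000 = 147.5000
edge 8: (2,33.5)→(1.5,5)  cross = 2·5 − 1.5·33.5 = -40.2500; (r_i+r_j)·cross = 3.5·-40.2500 = -140.8750
Σcross = 862.7500 → A = |Σcross|/2 = 431.3750 mm²
Σ(r_i+r_j)·cross = 20261.8750 → first moment M = |Σ|/6 = 3376.9792
R_c = M/A = 3376.9792/431.3750 = 7.8284 mm
θ = 100° = 1.745329 rad
V = θ·R_c·A = 1.745329·7.8284·431.3750 = 5893.941 mm³

Volume = 5893.941 mm³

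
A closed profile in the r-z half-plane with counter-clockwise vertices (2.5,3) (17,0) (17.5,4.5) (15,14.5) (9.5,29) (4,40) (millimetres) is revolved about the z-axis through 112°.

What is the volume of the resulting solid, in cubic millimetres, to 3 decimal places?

Profile (r,z), 6 vertices: (2.5,3) (17,0) (17.5,4.5) (15,14.5) (9.5,29) (4,40)
edge 0: (2.5,3)→(17,0)  cross = 2.5·0 − 17·3 = -51.0000; (r_i+r_j)·cross = 19.5·-51.0000 = -994.5000
edge 1: (17,0)→(17.5,4.5)  cross = 17·4.5 − 17.5·0 = 76.5000; (r_i+r_j)·cross = 34.5·76.5000 = 2639.2500
edge 2: (17.5,4.5)→(15,14.5)  cross = 17.5·14.5 − 15·4.5 = 186.2500; (r_i+r_j)·cross = 32.5·186.2500 = 6053.1250
edge 3: (15,14.5)→(9.5,29)  cross = 15·29 − 9.5·14.5 = 297.2500; (r_i+r_j)·cross = 24.5·297.2500 = 7282.6250
edge 4: (9.5,29)→(4,40)  cross = 9.5·40 − 4·29 = 264.0000; (r_i+r_j)·cross = 13.5·264.0000 = 3564.0000
edge 5: (4,40)→(2.5,3)  cross = 4·3 − 2.5·40 = -88.0000; (r_i+r_j)·cross = 6.5·-88.0000 = -572.0000
Σcross = 685.0000 → A = |Σcross|/2 = 342.5000 mm²
Σ(r_i+r_j)·cross = 17972.5000 → first moment M = |Σ|/6 = 2995.4167
R_c = M/A = 2995.4167/342.5000 = 8.7457 mm
θ = 112° = 1.954769 rad
V = θ·R_c·A = 1.954769·8.7457·342.5000 = 5855.347 mm³

Volume = 5855.347 mm³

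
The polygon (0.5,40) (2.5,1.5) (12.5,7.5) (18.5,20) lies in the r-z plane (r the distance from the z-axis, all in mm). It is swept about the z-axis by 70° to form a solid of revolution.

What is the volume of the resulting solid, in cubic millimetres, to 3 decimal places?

Profile (r,z), 4 vertices: (0.5,40) (2.5,1.5) (12.5,7.5) (18.5,20)
edge 0: (0.5,40)→(2.5,1.5)  cross = 0.5·1.5 − 2.5·40 = -99.2500; (r_i+r_j)·cross = 3·-99.2500 = -297.7500
edge 1: (2.5,1.5)→(12.5,7.5)  cross = 2.5·7.5 − 12.5·1.5 = 0.0000; (r_i+r_j)·cross = 15·0.0000 = 0.0000
edge 2: (12.5,7.5)→(18.5,20)  cross = 12.5·20 − 18.5·7.5 = 111.2500; (r_i+r_j)·cross = 31·111.2500 = 3448.7500
edge 3: (18.5,20)→(0.5,40)  cross = 18.5·40 − 0.5·20 = 730.0000; (r_i+r_j)·cross = 19·730.0000 = 13870.0000
Σcross = 742.0000 → A = |Σcross|/2 = 371.0000 mm²
Σ(r_i+r_j)·cross = 17021.0000 → first moment M = |Σ|/6 = 2836.8333
R_c = M/A = 2836.8333/371.0000 = 7.6465 mm
θ = 70° = 1.221730 rad
V = θ·R_c·A = 1.221730·7.6465·371.0000 = 3465.846 mm³

Volume = 3465.846 mm³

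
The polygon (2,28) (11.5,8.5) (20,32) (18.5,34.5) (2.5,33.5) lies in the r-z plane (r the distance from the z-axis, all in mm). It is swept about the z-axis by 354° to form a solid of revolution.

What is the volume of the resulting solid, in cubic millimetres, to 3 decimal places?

Volume = 17618.409 mm³

Profile (r,z), 5 vertices: (2,28) (11.5,8.5) (20,32) (18.5,34.5) (2.5,33.5)
edge 0: (2,28)→(11.5,8.5)  cross = 2·8.5 − 11.5·28 = -305.0000; (r_i+r_j)·cross = 13.5·-305.0000 = -4117.5000
edge 1: (11.5,8.5)→(20,32)  cross = 11.5·32 − 20·8.5 = 198.0000; (r_i+r_j)·cross = 31.5·198.0000 = 6237.0000
edge 2: (20,32)→(18.5,34.5)  cross = 20·34.5 − 18.5·32 = 98.0000; (r_i+r_j)·cross = 38.5·98.0000 = 3773.0000
edge 3: (18.5,34.5)→(2.5,33.5)  cross = 18.5·33.5 − 2.5·34.5 = 533.5000; (r_i+r_j)·cross = 21·533.5000 = 11203.5000
edge 4: (2.5,33.5)→(2,28)  cross = 2.5·28 − 2·33.5 = 3.0000; (r_i+r_j)·cross = 4.5·3.0000 = 13.5000
Σcross = 527.5000 → A = |Σcross|/2 = 263.7500 mm²
Σ(r_i+r_j)·cross = 17109.5000 → first moment M = |Σ|/6 = 2851.5833
R_c = M/A = 2851.5833/263.7500 = 10.8117 mm
θ = 354° = 6.178466 rad
V = θ·R_c·A = 6.178466·10.8117·263.7500 = 17618.409 mm³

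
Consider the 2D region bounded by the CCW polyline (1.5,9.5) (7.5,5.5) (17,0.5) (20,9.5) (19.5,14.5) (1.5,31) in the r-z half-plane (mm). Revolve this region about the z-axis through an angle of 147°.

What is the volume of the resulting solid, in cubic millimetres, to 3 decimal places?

Profile (r,z), 6 vertices: (1.5,9.5) (7.5,5.5) (17,0.5) (20,9.5) (19.5,14.5) (1.5,31)
edge 0: (1.5,9.5)→(7.5,5.5)  cross = 1.5·5.5 − 7.5·9.5 = -63.0000; (r_i+r_j)·cross = 9·-63.0000 = -567.0000
edge 1: (7.5,5.5)→(17,0.5)  cross = 7.5·0.5 − 17·5.5 = -89.7500; (r_i+r_j)·cross = 24.5·-89.7500 = -2198.8750
edge 2: (17,0.5)→(20,9.5)  cross = 17·9.5 − 20·0.5 = 151.5000; (r_i+r_j)·cross = 37·151.5000 = 5605.5000
edge 3: (20,9.5)→(19.5,14.5)  cross = 20·14.5 − 19.5·9.5 = 104.7500; (r_i+r_j)·cross = 39.5·104.7500 = 4137.6250
edge 4: (19.5,14.5)→(1.5,31)  cross = 19.5·31 − 1.5·14.5 = 582.7500; (r_i+r_j)·cross = 21·582.7500 = 12237.7500
edge 5: (1.5,31)→(1.5,9.5)  cross = 1.5·9.5 − 1.5·31 = -32.2500; (r_i+r_j)·cross = 3·-32.2500 = -96.7500
Σcross = 654.0000 → A = |Σcross|/2 = 327.0000 mm²
Σ(r_i+r_j)·cross = 19118.2500 → first moment M = |Σ|/6 = 3186.3750
R_c = M/A = 3186.3750/327.0000 = 9.7443 mm
θ = 147° = 2.565634 rad
V = θ·R_c·A = 2.565634·9.7443·327.0000 = 8175.072 mm³

Volume = 8175.072 mm³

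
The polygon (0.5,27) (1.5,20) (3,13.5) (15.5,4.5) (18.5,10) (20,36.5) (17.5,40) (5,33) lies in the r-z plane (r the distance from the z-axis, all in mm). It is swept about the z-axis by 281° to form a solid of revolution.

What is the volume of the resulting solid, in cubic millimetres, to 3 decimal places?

Volume = 26212.046 mm³

Profile (r,z), 8 vertices: (0.5,27) (1.5,20) (3,13.5) (15.5,4.5) (18.5,10) (20,36.5) (17.5,40) (5,33)
edge 0: (0.5,27)→(1.5,20)  cross = 0.5·20 − 1.5·27 = -30.5000; (r_i+r_j)·cross = 2·-30.5000 = -61.0000
edge 1: (1.5,20)→(3,13.5)  cross = 1.5·13.5 − 3·20 = -39.7500; (r_i+r_j)·cross = 4.5·-39.7500 = -178.8750
edge 2: (3,13.5)→(15.5,4.5)  cross = 3·4.5 − 15.5·13.5 = -195.7500; (r_i+r_j)·cross = 18.5·-195.7500 = -3621.3750
edge 3: (15.5,4.5)→(18.5,10)  cross = 15.5·10 − 18.5·4.5 = 71.7500; (r_i+r_j)·cross = 34·71.7500 = 2439.5000
edge 4: (18.5,10)→(20,36.5)  cross = 18.5·36.5 − 20·10 = 475.2500; (r_i+r_j)·cross = 38.5·475.2500 = 18297.1250
edge 5: (20,36.5)→(17.5,40)  cross = 20·40 − 17.5·36.5 = 161.2500; (r_i+r_j)·cross = 37.5·161.2500 = 6046.8750
edge 6: (17.5,40)→(5,33)  cross = 17.5·33 − 5·40 = 377.5000; (r_i+r_j)·cross = 22.5·377.5000 = 8493.7500
edge 7: (5,33)→(0.5,27)  cross = 5·27 − 0.5·33 = 118.5000; (r_i+r_j)·cross = 5.5·118.5000 = 651.7500
Σcross = 938.2500 → A = |Σcross|/2 = 469.1250 mm²
Σ(r_i+r_j)·cross = 32067.7500 → first moment M = |Σ|/6 = 5344.6250
R_c = M/A = 5344.6250/469.1250 = 11.3928 mm
θ = 281° = 4.904375 rad
V = θ·R_c·A = 4.904375·11.3928·469.1250 = 26212.046 mm³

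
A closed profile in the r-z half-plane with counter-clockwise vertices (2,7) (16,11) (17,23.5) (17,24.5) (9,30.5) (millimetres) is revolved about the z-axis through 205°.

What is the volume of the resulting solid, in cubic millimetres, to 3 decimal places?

Profile (r,z), 5 vertices: (2,7) (16,11) (17,23.5) (17,24.5) (9,30.5)
edge 0: (2,7)→(16,11)  cross = 2·11 − 16·7 = -90.0000; (r_i+r_j)·cross = 18·-90.0000 = -1620.0000
edge 1: (16,11)→(17,23.5)  cross = 16·23.5 − 17·11 = 189.0000; (r_i+r_j)·cross = 33·189.0000 = 6237.0000
edge 2: (17,23.5)→(17,24.5)  cross = 17·24.5 − 17·23.5 = 17.0000; (r_i+r_j)·cross = 34·17.0000 = 578.0000
edge 3: (17,24.5)→(9,30.5)  cross = 17·30.5 − 9·24.5 = 298.0000; (r_i+r_j)·cross = 26·298.0000 = 7748.0000
edge 4: (9,30.5)→(2,7)  cross = 9·7 − 2·30.5 = 2.0000; (r_i+r_j)·cross = 11·2.0000 = 22.0000
Σcross = 416.0000 → A = |Σcross|/2 = 208.0000 mm²
Σ(r_i+r_j)·cross = 12965.0000 → first moment M = |Σ|/6 = 2160.8333
R_c = M/A = 2160.8333/208.0000 = 10.3886 mm
θ = 205° = 3.577925 rad
V = θ·R_c·A = 3.577925·10.3886·208.0000 = 7731.300 mm³

Volume = 7731.300 mm³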